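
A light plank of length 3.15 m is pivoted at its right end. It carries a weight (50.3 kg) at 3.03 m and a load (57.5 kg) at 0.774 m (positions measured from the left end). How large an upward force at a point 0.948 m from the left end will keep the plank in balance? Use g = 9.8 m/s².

About the right end:
Weight: 50.3 × 9.8 = 492.9 N down at 3.03 m → arm 0.12 m, τ = 492.9 × 0.12 = 59.15 N·m counterclockwise.
Load: 57.5 × 9.8 = 563.5 N down at 0.774 m → arm 2.376 m, τ = 563.5 × 2.376 = 1339 N·m counterclockwise.
Net moment of the loads = 1398 N·m counterclockwise.
The upward force F acts at a point 0.948 m from the left end, arm 2.202 m, giving F × 2.202 clockwise.
Balancing moments: F × 2.202 = 1398, giving F = 1398 / 2.202 = 635 N.

F ≈ 635 N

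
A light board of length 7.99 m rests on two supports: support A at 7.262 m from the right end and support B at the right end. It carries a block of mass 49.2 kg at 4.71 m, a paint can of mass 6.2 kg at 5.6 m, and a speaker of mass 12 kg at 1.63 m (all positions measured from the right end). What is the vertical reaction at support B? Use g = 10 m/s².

R_B ≈ 280 N

About support A:
Block: 49.2 × 10 = 492 N down at 4.71 m → arm 2.552 m, τ = 492 × 2.552 = 1256 N·m clockwise.
Paint can: 6.2 × 10 = 62 N down at 5.6 m → arm 1.662 m, τ = 62 × 1.662 = 103 N·m clockwise.
Speaker: 12 × 10 = 120 N down at 1.63 m → arm 5.632 m, τ = 120 × 5.632 = 675.8 N·m clockwise.
Net load moment about support A = 2035 N·m clockwise.
Reaction R at support B is upward at 0 m, arm 7.262 m → moment R × 7.262 counterclockwise.
Setting net torque to zero: R × 7.262 = 2035 → R = 280 N.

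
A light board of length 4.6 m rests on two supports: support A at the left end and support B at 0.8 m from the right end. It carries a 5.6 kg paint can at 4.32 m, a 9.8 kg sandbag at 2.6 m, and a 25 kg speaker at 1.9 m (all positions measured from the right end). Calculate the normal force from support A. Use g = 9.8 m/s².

Sum moments about support B (its reaction then has zero moment arm).
Paint can: 5.6 × 9.8 = 54.88 N down at 4.32 m → arm 3.52 m, τ = 54.88 × 3.52 = 193.2 N·m counterclockwise.
Sandbag: 9.8 × 9.8 = 96.04 N down at 2.6 m → arm 1.8 m, τ = 96.04 × 1.8 = 172.9 N·m counterclockwise.
Speaker: 25 × 9.8 = 245 N down at 1.9 m → arm 1.1 m, τ = 245 × 1.1 = 269.5 N·m counterclockwise.
Net load moment about support B = 635.6 N·m counterclockwise.
Reaction R at support A is upward at 4.6 m, arm 3.8 m → moment R × 3.8 clockwise.
For rotational equilibrium, R × 3.8 = 635.6, so R = 167 N.

R_A ≈ 167 N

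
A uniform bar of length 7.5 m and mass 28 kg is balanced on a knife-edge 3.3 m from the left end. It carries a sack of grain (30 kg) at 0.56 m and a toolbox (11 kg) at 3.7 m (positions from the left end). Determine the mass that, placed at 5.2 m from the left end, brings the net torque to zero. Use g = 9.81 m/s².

m ≈ 34.3 kg

Taking torques about the knife-edge (at 3.3 m from the left end):
Beam weight: 28 × 9.81 = 274.7 N down at 3.75 m → arm 0.45 m, τ = 274.7 × 0.45 = 123.6 N·m clockwise.
Sack of grain: 30 × 9.81 = 294.3 N down at 0.56 m → arm 2.74 m, τ = 294.3 × 2.74 = 806.4 N·m counterclockwise.
Toolbox: 11 × 9.81 = 107.9 N down at 3.7 m → arm 0.4 m, τ = 107.9 × 0.4 = 43.16 N·m clockwise.
Net moment of known loads = 639.6 N·m counterclockwise.
An unknown mass m at 5.2 m has arm 1.9 m; its moment is m·g·1.9 clockwise.
For rotational equilibrium, m × 9.81 × 1.9 = 639.6, so m = 639.6 / (9.81 × 1.9) = 34.3 kg.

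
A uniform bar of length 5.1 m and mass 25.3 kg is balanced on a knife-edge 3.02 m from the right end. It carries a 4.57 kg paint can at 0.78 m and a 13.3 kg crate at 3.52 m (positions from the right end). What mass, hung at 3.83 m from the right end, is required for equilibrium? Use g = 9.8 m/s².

m ≈ 19.1 kg

Take moments about the knife-edge (at 3.02 m from the right end).
Beam weight: 25.3 × 9.8 = 247.9 N down at 2.55 m → arm 0.47 m, τ = 247.9 × 0.47 = 116.5 N·m clockwise.
Paint can: 4.57 × 9.8 = 44.79 N down at 0.78 m → arm 2.24 m, τ = 44.79 × 2.24 = 100.3 N·m clockwise.
Crate: 13.3 × 9.8 = 130.3 N down at 3.52 m → arm 0.5 m, τ = 130.3 × 0.5 = 65.15 N·m counterclockwise.
Net moment of known loads = 151.7 N·m clockwise.
An unknown mass m at 3.83 m has arm 0.81 m; its moment is m·g·0.81 counterclockwise.
Setting net torque to zero: m × 9.8 × 0.81 = 151.7 → m = 151.7 / (9.8 × 0.81) = 19.1 kg.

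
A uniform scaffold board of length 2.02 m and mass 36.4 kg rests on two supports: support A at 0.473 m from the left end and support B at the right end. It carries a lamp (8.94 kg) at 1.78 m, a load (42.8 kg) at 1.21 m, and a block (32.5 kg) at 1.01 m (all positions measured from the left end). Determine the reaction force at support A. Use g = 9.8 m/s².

Sum moments about support B (its reaction then has zero moment arm).
Beam weight: 36.4 × 9.8 = 356.7 N down at 1.01 m → arm 1.01 m, τ = 356.7 × 1.01 = 360.3 N·m counterclockwise.
Lamp: 8.94 × 9.8 = 87.61 N down at 1.78 m → arm 0.24 m, τ = 87.61 × 0.24 = 21.03 N·m counterclockwise.
Load: 42.8 × 9.8 = 419.4 N down at 1.21 m → arm 0.81 m, τ = 419.4 × 0.81 = 339.7 N·m counterclockwise.
Block: 32.5 × 9.8 = 318.5 N down at 1.01 m → arm 1.01 m, τ = 318.5 × 1.01 = 321.7 N·m counterclockwise.
Net load moment about support B = 1043 N·m counterclockwise.
Reaction R at support A is upward at 0.473 m, arm 1.547 m → moment R × 1.547 clockwise.
Setting net torque to zero: R × 1.547 = 1043 → R = 674 N.

R_A ≈ 674 N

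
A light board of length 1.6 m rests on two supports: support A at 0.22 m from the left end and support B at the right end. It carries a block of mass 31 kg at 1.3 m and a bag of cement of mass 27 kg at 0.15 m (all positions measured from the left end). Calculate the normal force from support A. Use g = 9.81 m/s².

Take moments about support B.
Block: 31 × 9.81 = 304.1 N down at 1.3 m → arm 0.3 m, τ = 304.1 × 0.3 = 91.23 N·m counterclockwise.
Bag of cement: 27 × 9.81 = 264.9 N down at 0.15 m → arm 1.45 m, τ = 264.9 × 1.45 = 384.1 N·m counterclockwise.
Net load moment about support B = 475.3 N·m counterclockwise.
Reaction R at support A is upward at 0.22 m, arm 1.38 m → moment R × 1.38 clockwise.
Balancing moments: R × 1.38 = 475.3, giving R = 344 N.

R_A ≈ 344 N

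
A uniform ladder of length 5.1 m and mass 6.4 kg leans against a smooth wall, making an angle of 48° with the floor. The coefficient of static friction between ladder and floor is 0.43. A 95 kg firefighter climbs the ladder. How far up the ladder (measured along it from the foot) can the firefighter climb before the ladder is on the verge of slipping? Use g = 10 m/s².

Sum moments about the foot of the ladder (the floor normal and friction both act there and drop out).
Ladder weight 6.4×10 = 64 N acts at 2.55 m along the ladder; its horizontal arm is 2.55·cos48° = 1.706 m → τ = 109.2 N·m clockwise.
Firefighter weight 95×10 = 950 N at distance d → arm d·cos48° → τ = 950·d·0.6691 clockwise.
Wall normal N at the top has arm L sinθ = 3.79 m counterclockwise, so Στ = 0 gives N·3.79 = 109.2 + 635.6·d.
ΣFy = 0 ⇒ N_floor = 1014 N, so the maximum friction is μ_s·N_floor = 0.43×1014 = 436 N. ΣFx = 0 ⇒ N_wall = f, so at the slipping point N = 436 N.
Substituting: 436×3.79 = 109.2 + 635.6·d ⇒ d = (1652 − 109.2) / 635.6 = 2.43 m.

d ≈ 2.43 m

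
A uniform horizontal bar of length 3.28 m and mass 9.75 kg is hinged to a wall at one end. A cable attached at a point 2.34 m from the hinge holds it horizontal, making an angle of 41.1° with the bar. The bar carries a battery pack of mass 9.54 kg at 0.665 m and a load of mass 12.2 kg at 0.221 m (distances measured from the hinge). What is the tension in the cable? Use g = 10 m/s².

Take moments about the hinge.
Beam weight: 9.75 × 10 = 97.5 N down at 1.64 m → arm 1.64 m, τ = 97.5 × 1.64 = 159.9 N·m clockwise.
Battery pack: 9.54 × 10 = 95.4 N down at 0.665 m → arm 0.665 m, τ = 95.4 × 0.665 = 63.44 N·m clockwise.
Load: 12.2 × 10 = 122 N down at 0.221 m → arm 0.221 m, τ = 122 × 0.221 = 26.96 N·m clockwise.
Total clockwise load moment = 250.3 N·m.
The cable tension T acts at 2.34 m; only its component perpendicular to the bar, T sinθ, produces torque. sin 41.1° = 0.6574.
For rotational equilibrium, T × 2.34 × 0.6574 = 250.3, so T = 250.3 / 1.538 = 163 N.

T ≈ 163 N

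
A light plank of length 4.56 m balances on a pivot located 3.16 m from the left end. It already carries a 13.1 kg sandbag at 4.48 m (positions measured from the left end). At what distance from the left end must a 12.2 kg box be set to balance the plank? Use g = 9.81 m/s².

About the pivot (at 3.16 m from the left end):
Sandbag: 13.1 × 9.81 = 128.5 N down at 4.48 m → arm 1.32 m, τ = 128.5 × 1.32 = 169.6 N·m clockwise.
Net moment of existing loads = 169.6 N·m clockwise.
The box weighs 12.2 × 9.81 = 119.7 N and must supply an equal counterclockwise moment, so its lever arm about the pivot is 169.6 / 119.7 = 1.42 m.
That puts it at 3.16 − 1.42 = 1.74 m from the left end.

x ≈ 1.74 m from the left end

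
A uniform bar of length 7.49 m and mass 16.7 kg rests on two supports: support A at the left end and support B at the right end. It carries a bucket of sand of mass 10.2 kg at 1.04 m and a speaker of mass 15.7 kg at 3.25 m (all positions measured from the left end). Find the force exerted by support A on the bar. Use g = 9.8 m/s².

R_A ≈ 255 N

Taking torques about support B:
Beam weight: 16.7 × 9.8 = 163.7 N down at 3.745 m → arm 3.745 m, τ = 163.7 × 3.745 = 613.1 N·m counterclockwise.
Bucket of sand: 10.2 × 9.8 = 99.96 N down at 1.04 m → arm 6.45 m, τ = 99.96 × 6.45 = 644.7 N·m counterclockwise.
Speaker: 15.7 × 9.8 = 153.9 N down at 3.25 m → arm 4.24 m, τ = 153.9 × 4.24 = 652.5 N·m counterclockwise.
Net load moment about support B = 1910 N·m counterclockwise.
Reaction R at support A is upward at 0 m, arm 7.49 m → moment R × 7.49 clockwise.
Στ = 0 ⇒ R × 7.49 = 1910 ⇒ R = 255 N.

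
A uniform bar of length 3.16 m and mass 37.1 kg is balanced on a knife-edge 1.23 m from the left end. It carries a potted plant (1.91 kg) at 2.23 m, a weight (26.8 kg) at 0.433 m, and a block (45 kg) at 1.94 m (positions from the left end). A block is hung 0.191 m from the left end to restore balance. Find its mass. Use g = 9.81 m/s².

m ≈ 24.5 kg

Taking torques about the knife-edge (at 1.23 m from the left end):
Beam weight: 37.1 × 9.81 = 364 N down at 1.58 m → arm 0.35 m, τ = 364 × 0.35 = 127.4 N·m clockwise.
Potted plant: 1.91 × 9.81 = 18.74 N down at 2.23 m → arm 1 m, τ = 18.74 × 1 = 18.74 N·m clockwise.
Weight: 26.8 × 9.81 = 262.9 N down at 0.433 m → arm 0.797 m, τ = 262.9 × 0.797 = 209.5 N·m counterclockwise.
Block: 45 × 9.81 = 441.5 N down at 1.94 m → arm 0.71 m, τ = 441.5 × 0.71 = 313.5 N·m clockwise.
Net moment of known loads = 250.1 N·m clockwise.
An unknown mass m at 0.191 m has arm 1.039 m; its moment is m·g·1.039 counterclockwise.
Setting net torque to zero: m × 9.81 × 1.039 = 250.1 → m = 250.1 / (9.81 × 1.039) = 24.5 kg.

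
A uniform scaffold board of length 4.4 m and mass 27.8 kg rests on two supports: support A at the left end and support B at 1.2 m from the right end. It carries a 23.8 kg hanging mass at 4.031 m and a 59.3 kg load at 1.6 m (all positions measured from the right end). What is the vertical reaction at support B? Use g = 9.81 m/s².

R_B ≈ 723 N

Taking torques about support A:
Beam weight: 27.8 × 9.81 = 272.7 N down at 2.2 m → arm 2.2 m, τ = 272.7 × 2.2 = 599.9 N·m clockwise.
Hanging mass: 23.8 × 9.81 = 233.5 N down at 4.031 m → arm 0.369 m, τ = 233.5 × 0.369 = 86.16 N·m clockwise.
Load: 59.3 × 9.81 = 581.7 N down at 1.6 m → arm 2.8 m, τ = 581.7 × 2.8 = 1629 N·m clockwise.
Net load moment about support A = 2315 N·m clockwise.
Reaction R at support B is upward at 1.2 m, arm 3.2 m → moment R × 3.2 counterclockwise.
Balancing moments: R × 3.2 = 2315, giving R = 723 N.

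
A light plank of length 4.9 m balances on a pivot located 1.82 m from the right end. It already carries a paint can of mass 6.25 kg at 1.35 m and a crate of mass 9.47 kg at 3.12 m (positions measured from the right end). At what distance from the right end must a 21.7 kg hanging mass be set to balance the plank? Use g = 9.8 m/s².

x ≈ 1.39 m from the right end

Taking torques about the pivot (at 1.82 m from the right end):
Paint can: 6.25 × 9.8 = 61.25 N down at 1.35 m → arm 0.47 m, τ = 61.25 × 0.47 = 28.79 N·m clockwise.
Crate: 9.47 × 9.8 = 92.81 N down at 3.12 m → arm 1.3 m, τ = 92.81 × 1.3 = 120.7 N·m counterclockwise.
Net moment of existing loads = 91.91 N·m counterclockwise.
The hanging mass weighs 21.7 × 9.8 = 212.7 N and must supply an equal clockwise moment, so its lever arm about the pivot is 91.91 / 212.7 = 0.432 m.
That puts it at 1.82 − 0.432 = 1.39 m from the right end.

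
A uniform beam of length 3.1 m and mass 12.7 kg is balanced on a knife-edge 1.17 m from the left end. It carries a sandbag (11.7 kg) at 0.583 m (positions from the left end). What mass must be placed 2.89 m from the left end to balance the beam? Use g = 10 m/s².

m ≈ 1.19 kg

Take moments about the knife-edge (at 1.17 m from the left end).
Beam weight: 12.7 × 10 = 127 N down at 1.55 m → arm 0.38 m, τ = 127 × 0.38 = 48.26 N·m clockwise.
Sandbag: 11.7 × 10 = 117 N down at 0.583 m → arm 0.587 m, τ = 117 × 0.587 = 68.68 N·m counterclockwise.
Net moment of known loads = 20.42 N·m counterclockwise.
An unknown mass m at 2.89 m has arm 1.72 m; its moment is m·g·1.72 clockwise.
Στ = 0 ⇒ m × 10 × 1.72 = 20.42 ⇒ m = 20.42 / (10 × 1.72) = 1.19 kg.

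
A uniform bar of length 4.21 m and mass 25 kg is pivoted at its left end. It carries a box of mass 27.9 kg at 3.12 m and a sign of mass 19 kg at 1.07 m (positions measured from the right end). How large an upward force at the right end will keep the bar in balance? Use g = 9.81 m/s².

About the left end:
Beam weight: 25 × 9.81 = 245.2 N down at 2.105 m → arm 2.105 m, τ = 245.2 × 2.105 = 516.1 N·m clockwise.
Box: 27.9 × 9.81 = 273.7 N down at 3.12 m → arm 1.09 m, τ = 273.7 × 1.09 = 298.3 N·m clockwise.
Sign: 19 × 9.81 = 186.4 N down at 1.07 m → arm 3.14 m, τ = 186.4 × 3.14 = 585.3 N·m clockwise.
Net moment of the loads = 1400 N·m clockwise.
The upward force F acts at the right end, arm 4.21 m, giving F × 4.21 counterclockwise.
Setting net torque to zero: F × 4.21 = 1400 → F = 1400 / 4.21 = 333 N.

F ≈ 333 N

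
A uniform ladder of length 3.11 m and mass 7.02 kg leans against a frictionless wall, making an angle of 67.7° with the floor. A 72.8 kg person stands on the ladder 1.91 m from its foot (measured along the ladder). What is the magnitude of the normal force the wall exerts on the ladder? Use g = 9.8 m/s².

Take moments about the foot of the ladder.
Ladder weight 7.02×9.8 = 68.8 N acts at 1.555 m along the ladder; its horizontal arm is 1.555·cos67.7° = 0.5901 m → τ = 40.6 N·m clockwise.
Person: 72.8×9.8 = 713.4 N at 1.91 m → arm 0.7248 m → τ = 517.1 N·m clockwise.
Wall normal N acts horizontally at the top; its moment arm is the height L sinθ = 3.11·sin67.7° = 2.877 m, counterclockwise.
Balancing moments: N × 2.877 = 557.7, giving N = 194 N.

N_wall ≈ 194 N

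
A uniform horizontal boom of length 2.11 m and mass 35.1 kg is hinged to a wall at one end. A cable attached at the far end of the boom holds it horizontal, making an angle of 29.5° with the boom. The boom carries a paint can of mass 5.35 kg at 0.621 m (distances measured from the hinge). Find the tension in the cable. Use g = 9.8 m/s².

Sum moments about the hinge (the unknown hinge reaction has zero arm there).
Beam weight: 35.1 × 9.8 = 344 N down at 1.055 m → arm 1.055 m, τ = 344 × 1.055 = 362.9 N·m clockwise.
Paint can: 5.35 × 9.8 = 52.43 N down at 0.621 m → arm 0.621 m, τ = 52.43 × 0.621 = 32.56 N·m clockwise.
Total clockwise load moment = 395.5 N·m.
The cable tension T acts at 2.11 m; only its component perpendicular to the boom, T sinθ, produces torque. sin 29.5° = 0.4924.
Στ = 0 ⇒ T × 2.11 × 0.4924 = 395.5 ⇒ T = 395.5 / 1.039 = 381 N.

T ≈ 381 N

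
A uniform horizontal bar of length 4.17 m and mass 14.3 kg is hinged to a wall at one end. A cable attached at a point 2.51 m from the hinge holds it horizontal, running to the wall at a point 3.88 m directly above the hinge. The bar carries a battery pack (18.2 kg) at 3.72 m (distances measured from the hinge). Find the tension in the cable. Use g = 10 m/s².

T ≈ 463 N

Sum moments about the hinge (the unknown hinge reaction has zero arm there).
Beam weight: 14.3 × 10 = 143 N down at 2.085 m → arm 2.085 m, τ = 143 × 2.085 = 298.2 N·m clockwise.
Battery pack: 18.2 × 10 = 182 N down at 3.72 m → arm 3.72 m, τ = 182 × 3.72 = 677 N·m clockwise.
Total clockwise load moment = 975.2 N·m.
The cable tension T acts at 2.51 m; only its component perpendicular to the bar, T sinθ, produces torque. sinθ = h/√(h²+d²) = 3.88/√(3.88²+2.51²) = 0.8396.
For rotational equilibrium, T × 2.51 × 0.8396 = 975.2, so T = 975.2 / 2.107 = 463 N.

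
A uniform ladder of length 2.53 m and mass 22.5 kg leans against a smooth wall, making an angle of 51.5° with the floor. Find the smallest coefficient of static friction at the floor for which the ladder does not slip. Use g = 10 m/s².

μ_min ≈ 0.398

Taking torques about the foot of the ladder:
Ladder weight 22.5×10 = 225 N acts at 1.265 m along the ladder; its horizontal arm is 1.265·cos51.5° = 0.7875 m → τ = 177.2 N·m clockwise.
Wall normal N acts horizontally at the top; its moment arm is the height L sinθ = 2.53·sin51.5° = 1.98 m, counterclockwise.
Balancing moments: N × 1.98 = 177.2, giving N = 89.49 N.
ΣFx = 0 ⇒ f = N_wall = 89.49 N. ΣFy = 0 ⇒ N_floor = 225 N.
μ_min = f / N_floor = 89.49 / 225 = 0.398.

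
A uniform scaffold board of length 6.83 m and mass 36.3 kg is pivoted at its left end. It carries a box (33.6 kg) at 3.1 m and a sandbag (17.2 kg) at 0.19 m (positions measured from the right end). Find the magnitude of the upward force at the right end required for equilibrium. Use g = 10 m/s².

F ≈ 532 N

About the left end:
Beam weight: 36.3 × 10 = 363 N down at 3.415 m → arm 3.415 m, τ = 363 × 3.415 = 1240 N·m clockwise.
Box: 33.6 × 10 = 336 N down at 3.1 m → arm 3.73 m, τ = 336 × 3.73 = 1253 N·m clockwise.
Sandbag: 17.2 × 10 = 172 N down at 0.19 m → arm 6.64 m, τ = 172 × 6.64 = 1142 N·m clockwise.
Net moment of the loads = 3635 N·m clockwise.
The upward force F acts at the right end, arm 6.83 m, giving F × 6.83 counterclockwise.
Στ = 0 ⇒ F × 6.83 = 3635 ⇒ F = 3635 / 6.83 = 532 N.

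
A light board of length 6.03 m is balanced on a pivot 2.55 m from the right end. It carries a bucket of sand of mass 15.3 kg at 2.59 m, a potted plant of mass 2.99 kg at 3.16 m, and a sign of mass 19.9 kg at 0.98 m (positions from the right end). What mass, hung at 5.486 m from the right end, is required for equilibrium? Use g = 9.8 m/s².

m ≈ 9.81 kg

Taking torques about the pivot (at 2.55 m from the right end):
Bucket of sand: 15.3 × 9.8 = 149.9 N down at 2.59 m → arm 0.04 m, τ = 149.9 × 0.04 = 5.996 N·m counterclockwise.
Potted plant: 2.99 × 9.8 = 29.3 N down at 3.16 m → arm 0.61 m, τ = 29.3 × 0.61 = 17.87 N·m counterclockwise.
Sign: 19.9 × 9.8 = 195 N down at 0.98 m → arm 1.57 m, τ = 195 × 1.57 = 306.2 N·m clockwise.
Net moment of known loads = 282.3 N·m clockwise.
An unknown mass m at 5.486 m has arm 2.936 m; its moment is m·g·2.936 counterclockwise.
For rotational equilibrium, m × 9.8 × 2.936 = 282.3, so m = 282.3 / (9.8 × 2.936) = 9.81 kg.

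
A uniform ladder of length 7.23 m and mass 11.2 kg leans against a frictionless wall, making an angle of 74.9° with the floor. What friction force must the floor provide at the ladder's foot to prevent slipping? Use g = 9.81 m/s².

Taking torques about the foot of the ladder:
Ladder weight 11.2×9.81 = 109.9 N acts at 3.615 m along the ladder; its horizontal arm is 3.615·cos74.9° = 0.9417 m → τ = 103.5 N·m clockwise.
Wall normal N acts horizontally at the top; its moment arm is the height L sinθ = 7.23·sin74.9° = 6.98 m, counterclockwise.
For rotational equilibrium, N × 6.98 = 103.5, so N = 14.8 N.
ΣFx = 0: friction at the foot balances the wall's push, so f = N_wall = 14.8 N.

f ≈ 14.8 N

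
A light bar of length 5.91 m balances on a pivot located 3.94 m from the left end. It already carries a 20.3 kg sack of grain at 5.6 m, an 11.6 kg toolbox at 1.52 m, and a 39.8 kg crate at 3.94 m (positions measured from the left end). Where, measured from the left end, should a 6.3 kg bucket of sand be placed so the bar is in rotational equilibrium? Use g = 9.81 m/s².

About the pivot (at 3.94 m from the left end):
Sack of grain: 20.3 × 9.81 = 199.1 N down at 5.6 m → arm 1.66 m, τ = 199.1 × 1.66 = 330.5 N·m clockwise.
Toolbox: 11.6 × 9.81 = 113.8 N down at 1.52 m → arm 2.42 m, τ = 113.8 × 2.42 = 275.4 N·m counterclockwise.
Crate: acts at the pivot, moment arm 0 → no torque.
Net moment of existing loads = 55.1 N·m clockwise.
The bucket of sand weighs 6.3 × 9.81 = 61.8 N and must supply an equal counterclockwise moment, so its lever arm about the pivot is 55.1 / 61.8 = 0.892 m.
That puts it at 3.94 − 0.892 = 3.05 m from the left end.

x ≈ 3.05 m from the left end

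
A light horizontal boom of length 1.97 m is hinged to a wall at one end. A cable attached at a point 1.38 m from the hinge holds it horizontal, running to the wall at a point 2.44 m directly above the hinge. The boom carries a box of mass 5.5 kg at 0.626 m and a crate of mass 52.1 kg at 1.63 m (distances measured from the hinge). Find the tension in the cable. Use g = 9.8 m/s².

T ≈ 721 N

Choose the hinge as the axis so the unknown hinge reaction has zero arm there.
Box: 5.5 × 9.8 = 53.9 N down at 0.626 m → arm 0.626 m, τ = 53.9 × 0.626 = 33.74 N·m clockwise.
Crate: 52.1 × 9.8 = 510.6 N down at 1.63 m → arm 1.63 m, τ = 510.6 × 1.63 = 832.3 N·m clockwise.
Total clockwise load moment = 866 N·m.
The cable tension T acts at 1.38 m; only its component perpendicular to the boom, T sinθ, produces torque. sinθ = h/√(h²+d²) = 2.44/√(2.44²+1.38²) = 0.8704.
Στ = 0 ⇒ T × 1.38 × 0.8704 = 866 ⇒ T = 866 / 1.201 = 721 N.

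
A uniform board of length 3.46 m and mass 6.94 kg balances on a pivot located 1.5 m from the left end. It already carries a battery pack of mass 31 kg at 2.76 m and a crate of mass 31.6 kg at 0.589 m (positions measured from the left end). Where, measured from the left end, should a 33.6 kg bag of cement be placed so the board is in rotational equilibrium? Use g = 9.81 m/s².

About the pivot (at 1.5 m from the left end):
Beam weight: 6.94 × 9.81 = 68.08 N down at 1.73 m → arm 0.23 m, τ = 68.08 × 0.23 = 15.66 N·m clockwise.
Battery pack: 31 × 9.81 = 304.1 N down at 2.76 m → arm 1.26 m, τ = 304.1 × 1.26 = 383.2 N·m clockwise.
Crate: 31.6 × 9.81 = 310 N down at 0.589 m → arm 0.911 m, τ = 310 × 0.911 = 282.4 N·m counterclockwise.
Net moment of existing loads = 116.5 N·m clockwise.
The bag of cement weighs 33.6 × 9.81 = 329.6 N and must supply an equal counterclockwise moment, so its lever arm about the pivot is 116.5 / 329.6 = 0.353 m.
That puts it at 1.5 − 0.353 = 1.15 m from the left end.

x ≈ 1.15 m from the left end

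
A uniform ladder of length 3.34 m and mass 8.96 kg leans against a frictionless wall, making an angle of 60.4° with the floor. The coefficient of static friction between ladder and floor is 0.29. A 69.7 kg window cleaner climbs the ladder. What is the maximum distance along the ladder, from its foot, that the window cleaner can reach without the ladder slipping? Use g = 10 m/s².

d ≈ 1.71 m

Take moments about the foot of the ladder.
Ladder weight 8.96×10 = 89.6 N acts at 1.67 m along the ladder; its horizontal arm is 1.67·cos60.4° = 0.8249 m → τ = 73.91 N·m clockwise.
Window cleaner weight 69.7×10 = 697 N at distance d → arm d·cos60.4° → τ = 697·d·0.4939 clockwise.
Wall normal N at the top has arm L sinθ = 2.904 m counterclockwise, so Στ = 0 gives N·2.904 = 73.91 + 344.2·d.
ΣFy = 0 ⇒ N_floor = 786.6 N, so the maximum friction is μ_s·N_floor = 0.29×786.6 = 228.1 N. ΣFx = 0 ⇒ N_wall = f, so at the slipping point N = 228.1 N.
Substituting: 228.1×2.904 = 73.91 + 344.2·d ⇒ d = (662.4 − 73.91) / 344.2 = 1.71 m.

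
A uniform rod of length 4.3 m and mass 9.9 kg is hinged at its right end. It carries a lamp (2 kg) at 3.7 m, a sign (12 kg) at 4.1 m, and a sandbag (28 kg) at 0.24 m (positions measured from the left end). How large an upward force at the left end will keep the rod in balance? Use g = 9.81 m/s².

F ≈ 316 N

Choose the right end as the axis so the unknown pivot reaction has zero arm there.
Beam weight: 9.9 × 9.81 = 97.12 N down at 2.15 m → arm 2.15 m, τ = 97.12 × 2.15 = 208.8 N·m counterclockwise.
Lamp: 2 × 9.81 = 19.62 N down at 3.7 m → arm 0.6 m, τ = 19.62 × 0.6 = 11.77 N·m counterclockwise.
Sign: 12 × 9.81 = 117.7 N down at 4.1 m → arm 0.2 m, τ = 117.7 × 0.2 = 23.54 N·m counterclockwise.
Sandbag: 28 × 9.81 = 274.7 N down at 0.24 m → arm 4.06 m, τ = 274.7 × 4.06 = 1115 N·m counterclockwise.
Net moment of the loads = 1359 N·m counterclockwise.
The upward force F acts at the left end, arm 4.3 m, giving F × 4.3 clockwise.
Στ = 0 ⇒ F × 4.3 = 1359 ⇒ F = 1359 / 4.3 = 316 N.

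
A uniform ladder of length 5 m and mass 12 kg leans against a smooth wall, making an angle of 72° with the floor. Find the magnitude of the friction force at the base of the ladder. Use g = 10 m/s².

About the foot of the ladder:
Ladder weight 12×10 = 120 N acts at 2.5 m along the ladder; its horizontal arm is 2.5·cos72° = 0.7725 m → τ = 92.7 N·m clockwise.
Wall normal N acts horizontally at the top; its moment arm is the height L sinθ = 5·sin72° = 4.755 m, counterclockwise.
Setting net torque to zero: N × 4.755 = 92.7 → N = 19.5 N.
ΣFx = 0: friction at the foot balances the wall's push, so f = N_wall = 19.5 N.

f ≈ 19.5 N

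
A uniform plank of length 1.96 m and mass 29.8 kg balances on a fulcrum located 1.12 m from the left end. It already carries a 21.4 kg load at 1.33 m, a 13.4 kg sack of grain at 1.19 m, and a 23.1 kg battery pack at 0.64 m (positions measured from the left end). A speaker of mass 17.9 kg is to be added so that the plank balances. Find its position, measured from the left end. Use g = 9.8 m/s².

x ≈ 1.67 m from the left end

Taking torques about the fulcrum (at 1.12 m from the left end):
Beam weight: 29.8 × 9.8 = 292 N down at 0.98 m → arm 0.14 m, τ = 292 × 0.14 = 40.88 N·m counterclockwise.
Load: 21.4 × 9.8 = 209.7 N down at 1.33 m → arm 0.21 m, τ = 209.7 × 0.21 = 44.04 N·m clockwise.
Sack of grain: 13.4 × 9.8 = 131.3 N down at 1.19 m → arm 0.07 m, τ = 131.3 × 0.07 = 9.191 N·m clockwise.
Battery pack: 23.1 × 9.8 = 226.4 N down at 0.64 m → arm 0.48 m, τ = 226.4 × 0.48 = 108.7 N·m counterclockwise.
Net moment of existing loads = 96.35 N·m counterclockwise.
The speaker weighs 17.9 × 9.8 = 175.4 N and must supply an equal clockwise moment, so its lever arm about the fulcrum is 96.35 / 175.4 = 0.549 m.
That puts it at 1.12 + 0.549 = 1.67 m from the left end.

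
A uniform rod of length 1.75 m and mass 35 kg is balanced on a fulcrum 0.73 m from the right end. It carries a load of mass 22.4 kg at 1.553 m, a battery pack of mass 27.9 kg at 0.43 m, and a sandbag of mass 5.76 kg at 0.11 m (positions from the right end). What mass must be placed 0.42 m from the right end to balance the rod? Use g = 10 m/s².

About the fulcrum (at 0.73 m from the right end):
Beam weight: 35 × 10 = 350 N down at 0.875 m → arm 0.145 m, τ = 350 × 0.145 = 50.75 N·m counterclockwise.
Load: 22.4 × 10 = 224 N down at 1.553 m → arm 0.823 m, τ = 224 × 0.823 = 184.4 N·m counterclockwise.
Battery pack: 27.9 × 10 = 279 N down at 0.43 m → arm 0.3 m, τ = 279 × 0.3 = 83.7 N·m clockwise.
Sandbag: 5.76 × 10 = 57.6 N down at 0.11 m → arm 0.62 m, τ = 57.6 × 0.62 = 35.71 N·m clockwise.
Net moment of known loads = 115.7 N·m counterclockwise.
An unknown mass m at 0.42 m has arm 0.31 m; its moment is m·g·0.31 clockwise.
Στ = 0 ⇒ m × 10 × 0.31 = 115.7 ⇒ m = 115.7 / (10 × 0.31) = 37.3 kg.

m ≈ 37.3 kg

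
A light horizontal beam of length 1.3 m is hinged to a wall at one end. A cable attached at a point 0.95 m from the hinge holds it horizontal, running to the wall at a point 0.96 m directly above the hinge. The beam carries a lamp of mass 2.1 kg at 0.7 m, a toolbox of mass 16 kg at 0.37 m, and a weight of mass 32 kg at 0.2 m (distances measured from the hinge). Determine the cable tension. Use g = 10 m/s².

Take moments about the hinge.
Lamp: 2.1 × 10 = 21 N down at 0.7 m → arm 0.7 m, τ = 21 × 0.7 = 14.7 N·m clockwise.
Toolbox: 16 × 10 = 160 N down at 0.37 m → arm 0.37 m, τ = 160 × 0.37 = 59.2 N·m clockwise.
Weight: 32 × 10 = 320 N down at 0.2 m → arm 0.2 m, τ = 320 × 0.2 = 64 N·m clockwise.
Total clockwise load moment = 137.9 N·m.
The cable tension T acts at 0.95 m; only its component perpendicular to the beam, T sinθ, produces torque. sinθ = h/√(h²+d²) = 0.96/√(0.96²+0.95²) = 0.7108.
Balancing moments: T × 0.95 × 0.7108 = 137.9, giving T = 137.9 / 0.6753 = 204 N.

T ≈ 204 N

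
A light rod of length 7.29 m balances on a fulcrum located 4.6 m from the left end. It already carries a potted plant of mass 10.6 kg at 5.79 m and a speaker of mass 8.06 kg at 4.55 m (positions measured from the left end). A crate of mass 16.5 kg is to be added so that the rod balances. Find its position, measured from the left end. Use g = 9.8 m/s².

x ≈ 3.86 m from the left end

Take moments about the fulcrum (at 4.6 m from the left end).
Potted plant: 10.6 × 9.8 = 103.9 N down at 5.79 m → arm 1.19 m, τ = 103.9 × 1.19 = 123.6 N·m clockwise.
Speaker: 8.06 × 9.8 = 78.99 N down at 4.55 m → arm 0.05 m, τ = 78.99 × 0.05 = 3.95 N·m counterclockwise.
Net moment of existing loads = 119.6 N·m clockwise.
The crate weighs 16.5 × 9.8 = 161.7 N and must supply an equal counterclockwise moment, so its lever arm about the fulcrum is 119.6 / 161.7 = 0.74 m.
That puts it at 4.6 − 0.74 = 3.86 m from the left end.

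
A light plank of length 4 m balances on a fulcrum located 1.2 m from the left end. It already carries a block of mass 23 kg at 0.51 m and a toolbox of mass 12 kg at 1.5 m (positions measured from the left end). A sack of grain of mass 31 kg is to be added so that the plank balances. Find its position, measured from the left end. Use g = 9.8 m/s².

x ≈ 1.6 m from the left end

Take moments about the fulcrum (at 1.2 m from the left end).
Block: 23 × 9.8 = 225.4 N down at 0.51 m → arm 0.69 m, τ = 225.4 × 0.69 = 155.5 N·m counterclockwise.
Toolbox: 12 × 9.8 = 117.6 N down at 1.5 m → arm 0.3 m, τ = 117.6 × 0.3 = 35.28 N·m clockwise.
Net moment of existing loads = 120.2 N·m counterclockwise.
The sack of grain weighs 31 × 9.8 = 303.8 N and must supply an equal clockwise moment, so its lever arm about the fulcrum is 120.2 / 303.8 = 0.396 m.
That puts it at 1.2 + 0.396 = 1.6 m from the left end.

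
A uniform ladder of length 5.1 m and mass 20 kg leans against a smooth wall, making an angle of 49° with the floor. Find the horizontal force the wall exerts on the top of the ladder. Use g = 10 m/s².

Taking torques about the foot of the ladder:
Ladder weight 20×10 = 200 N acts at 2.55 m along the ladder; its horizontal arm is 2.55·cos49° = 1.673 m → τ = 334.6 N·m clockwise.
Wall normal N acts horizontally at the top; its moment arm is the height L sinθ = 5.1·sin49° = 3.849 m, counterclockwise.
For rotational equilibrium, N × 3.849 = 334.6, so N = 86.9 N.

N_wall ≈ 86.9 N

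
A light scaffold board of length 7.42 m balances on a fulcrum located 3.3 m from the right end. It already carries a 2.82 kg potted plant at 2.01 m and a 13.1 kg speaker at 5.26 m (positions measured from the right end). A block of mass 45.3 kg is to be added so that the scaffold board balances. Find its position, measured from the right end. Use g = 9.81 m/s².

x ≈ 2.81 m from the right end

Choose the fulcrum (at 3.3 m from the right end) as the axis so the support reaction has zero arm there.
Potted plant: 2.82 × 9.81 = 27.66 N down at 2.01 m → arm 1.29 m, τ = 27.66 × 1.29 = 35.68 N·m clockwise.
Speaker: 13.1 × 9.81 = 128.5 N down at 5.26 m → arm 1.96 m, τ = 128.5 × 1.96 = 251.9 N·m counterclockwise.
Net moment of existing loads = 216.2 N·m counterclockwise.
The block weighs 45.3 × 9.81 = 444.4 N and must supply an equal clockwise moment, so its lever arm about the fulcrum is 216.2 / 444.4 = 0.486 m.
That puts it at 3.3 − 0.486 = 2.81 m from the right end.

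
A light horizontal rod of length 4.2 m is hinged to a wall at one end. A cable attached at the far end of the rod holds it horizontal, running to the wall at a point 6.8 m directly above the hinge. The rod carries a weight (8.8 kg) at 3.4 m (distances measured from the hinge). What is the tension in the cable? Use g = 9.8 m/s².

Taking torques about the hinge:
Weight: 8.8 × 9.8 = 86.24 N down at 3.4 m → arm 3.4 m, τ = 86.24 × 3.4 = 293.2 N·m clockwise.
Total clockwise load moment = 293.2 N·m.
The cable tension T acts at 4.2 m; only its component perpendicular to the rod, T sinθ, produces torque. sinθ = h/√(h²+d²) = 6.8/√(6.8²+4.2²) = 0.8508.
Στ = 0 ⇒ T × 4.2 × 0.8508 = 293.2 ⇒ T = 293.2 / 3.573 = 82.1 N.

T ≈ 82.1 N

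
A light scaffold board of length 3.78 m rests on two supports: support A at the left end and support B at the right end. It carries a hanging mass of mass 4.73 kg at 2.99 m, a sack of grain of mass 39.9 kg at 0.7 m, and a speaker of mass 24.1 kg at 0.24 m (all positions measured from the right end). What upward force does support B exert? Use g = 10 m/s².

Sum moments about support A (its reaction then has zero moment arm).
Hanging mass: 4.73 × 10 = 47.3 N down at 2.99 m → arm 0.79 m, τ = 47.3 × 0.79 = 37.37 N·m clockwise.
Sack of grain: 39.9 × 10 = 399 N down at 0.7 m → arm 3.08 m, τ = 399 × 3.08 = 1229 N·m clockwise.
Speaker: 24.1 × 10 = 241 N down at 0.24 m → arm 3.54 m, τ = 241 × 3.54 = 853.1 N·m clockwise.
Net load moment about support A = 2119 N·m clockwise.
Reaction R at support B is upward at 0 m, arm 3.78 m → moment R × 3.78 counterclockwise.
Στ = 0 ⇒ R × 3.78 = 2119 ⇒ R = 561 N.

R_B ≈ 561 N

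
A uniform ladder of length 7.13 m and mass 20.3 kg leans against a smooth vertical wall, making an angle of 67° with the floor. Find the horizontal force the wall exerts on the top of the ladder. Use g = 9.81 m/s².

Taking torques about the foot of the ladder:
Ladder weight 20.3×9.81 = 199.1 N acts at 3.565 m along the ladder; its horizontal arm is 3.565·cos67° = 1.393 m → τ = 277.3 N·m clockwise.
Wall normal N acts horizontally at the top; its moment arm is the height L sinθ = 7.13·sin67° = 6.563 m, counterclockwise.
For rotational equilibrium, N × 6.563 = 277.3, so N = 42.3 N.

N_wall ≈ 42.3 N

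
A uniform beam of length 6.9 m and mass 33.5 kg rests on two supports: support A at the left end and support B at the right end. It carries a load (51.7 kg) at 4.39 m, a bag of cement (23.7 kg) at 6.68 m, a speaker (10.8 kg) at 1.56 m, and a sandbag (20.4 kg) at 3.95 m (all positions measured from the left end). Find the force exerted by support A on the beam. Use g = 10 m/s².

Take moments about support B.
Beam weight: 33.5 × 10 = 335 N down at 3.45 m → arm 3.45 m, τ = 335 × 3.45 = 1156 N·m counterclockwise.
Load: 51.7 × 10 = 517 N down at 4.39 m → arm 2.51 m, τ = 517 × 2.51 = 1298 N·m counterclockwise.
Bag of cement: 23.7 × 10 = 237 N down at 6.68 m → arm 0.22 m, τ = 237 × 0.22 = 52.14 N·m counterclockwise.
Speaker: 10.8 × 10 = 108 N down at 1.56 m → arm 5.34 m, τ = 108 × 5.34 = 576.7 N·m counterclockwise.
Sandbag: 20.4 × 10 = 204 N down at 3.95 m → arm 2.95 m, τ = 204 × 2.95 = 601.8 N·m counterclockwise.
Net load moment about support B = 3685 N·m counterclockwise.
Reaction R at support A is upward at 0 m, arm 6.9 m → moment R × 6.9 clockwise.
Setting net torque to zero: R × 6.9 = 3685 → R = 534 N.

R_A ≈ 534 N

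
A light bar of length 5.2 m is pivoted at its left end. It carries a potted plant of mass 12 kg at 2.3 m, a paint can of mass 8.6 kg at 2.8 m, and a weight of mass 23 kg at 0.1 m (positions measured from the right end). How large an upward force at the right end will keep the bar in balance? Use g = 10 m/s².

Choose the left end as the axis so the unknown pivot reaction has zero arm there.
Potted plant: 12 × 10 = 120 N down at 2.3 m → arm 2.9 m, τ = 120 × 2.9 = 348 N·m clockwise.
Paint can: 8.6 × 10 = 86 N down at 2.8 m → arm 2.4 m, τ = 86 × 2.4 = 206.4 N·m clockwise.
Weight: 23 × 10 = 230 N down at 0.1 m → arm 5.1 m, τ = 230 × 5.1 = 1173 N·m clockwise.
Net moment of the loads = 1727 N·m clockwise.
The upward force F acts at the right end, arm 5.2 m, giving F × 5.2 counterclockwise.
Στ = 0 ⇒ F × 5.2 = 1727 ⇒ F = 1727 / 5.2 = 332 N.

F ≈ 332 N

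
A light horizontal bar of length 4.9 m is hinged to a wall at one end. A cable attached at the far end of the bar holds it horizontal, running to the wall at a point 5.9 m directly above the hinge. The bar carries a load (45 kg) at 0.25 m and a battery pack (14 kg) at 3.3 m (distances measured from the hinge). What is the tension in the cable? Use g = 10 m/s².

T ≈ 152 N

Take moments about the hinge.
Load: 45 × 10 = 450 N down at 0.25 m → arm 0.25 m, τ = 450 × 0.25 = 112.5 N·m clockwise.
Battery pack: 14 × 10 = 140 N down at 3.3 m → arm 3.3 m, τ = 140 × 3.3 = 462 N·m clockwise.
Total clockwise load moment = 574.5 N·m.
The cable tension T acts at 4.9 m; only its component perpendicular to the bar, T sinθ, produces torque. sinθ = h/√(h²+d²) = 5.9/√(5.9²+4.9²) = 0.7693.
Setting net torque to zero: T × 4.9 × 0.7693 = 574.5 → T = 574.5 / 3.77 = 152 N.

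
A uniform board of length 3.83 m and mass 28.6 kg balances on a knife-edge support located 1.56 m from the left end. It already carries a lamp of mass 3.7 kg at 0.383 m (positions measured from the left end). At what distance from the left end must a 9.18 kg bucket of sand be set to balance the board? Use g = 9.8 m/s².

Take moments about the knife-edge support (at 1.56 m from the left end).
Beam weight: 28.6 × 9.8 = 280.3 N down at 1.915 m → arm 0.355 m, τ = 280.3 × 0.355 = 99.51 N·m clockwise.
Lamp: 3.7 × 9.8 = 36.26 N down at 0.383 m → arm 1.177 m, τ = 36.26 × 1.177 = 42.68 N·m counterclockwise.
Net moment of existing loads = 56.83 N·m clockwise.
The bucket of sand weighs 9.18 × 9.8 = 89.96 N and must supply an equal counterclockwise moment, so its lever arm about the knife-edge support is 56.83 / 89.96 = 0.632 m.
That puts it at 1.56 − 0.632 = 0.928 m from the left end.

x ≈ 0.928 m from the left end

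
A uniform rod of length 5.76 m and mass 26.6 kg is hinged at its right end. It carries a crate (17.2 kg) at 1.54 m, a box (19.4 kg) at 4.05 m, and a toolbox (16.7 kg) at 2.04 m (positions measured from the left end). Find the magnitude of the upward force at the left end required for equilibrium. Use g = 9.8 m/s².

F ≈ 416 N

About the right end:
Beam weight: 26.6 × 9.8 = 260.7 N down at 2.88 m → arm 2.88 m, τ = 260.7 × 2.88 = 750.8 N·m counterclockwise.
Crate: 17.2 × 9.8 = 168.6 N down at 1.54 m → arm 4.22 m, τ = 168.6 × 4.22 = 711.5 N·m counterclockwise.
Box: 19.4 × 9.8 = 190.1 N down at 4.05 m → arm 1.71 m, τ = 190.1 × 1.71 = 325.1 N·m counterclockwise.
Toolbox: 16.7 × 9.8 = 163.7 N down at 2.04 m → arm 3.72 m, τ = 163.7 × 3.72 = 609 N·m counterclockwise.
Net moment of the loads = 2396 N·m counterclockwise.
The upward force F acts at the left end, arm 5.76 m, giving F × 5.76 clockwise.
Στ = 0 ⇒ F × 5.76 = 2396 ⇒ F = 2396 / 5.76 = 416 N.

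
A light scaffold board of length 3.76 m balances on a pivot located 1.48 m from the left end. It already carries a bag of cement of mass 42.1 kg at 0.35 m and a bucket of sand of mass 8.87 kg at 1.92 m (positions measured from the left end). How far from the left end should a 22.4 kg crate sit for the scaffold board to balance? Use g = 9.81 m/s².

x ≈ 3.43 m from the left end

Choose the pivot (at 1.48 m from the left end) as the axis so the support reaction has zero arm there.
Bag of cement: 42.1 × 9.81 = 413 N down at 0.35 m → arm 1.13 m, τ = 413 × 1.13 = 466.7 N·m counterclockwise.
Bucket of sand: 8.87 × 9.81 = 87.01 N down at 1.92 m → arm 0.44 m, τ = 87.01 × 0.44 = 38.28 N·m clockwise.
Net moment of existing loads = 428.4 N·m counterclockwise.
The crate weighs 22.4 × 9.81 = 219.7 N and must supply an equal clockwise moment, so its lever arm about the pivot is 428.4 / 219.7 = 1.95 m.
That puts it at 1.48 + 1.95 = 3.43 m from the left end.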